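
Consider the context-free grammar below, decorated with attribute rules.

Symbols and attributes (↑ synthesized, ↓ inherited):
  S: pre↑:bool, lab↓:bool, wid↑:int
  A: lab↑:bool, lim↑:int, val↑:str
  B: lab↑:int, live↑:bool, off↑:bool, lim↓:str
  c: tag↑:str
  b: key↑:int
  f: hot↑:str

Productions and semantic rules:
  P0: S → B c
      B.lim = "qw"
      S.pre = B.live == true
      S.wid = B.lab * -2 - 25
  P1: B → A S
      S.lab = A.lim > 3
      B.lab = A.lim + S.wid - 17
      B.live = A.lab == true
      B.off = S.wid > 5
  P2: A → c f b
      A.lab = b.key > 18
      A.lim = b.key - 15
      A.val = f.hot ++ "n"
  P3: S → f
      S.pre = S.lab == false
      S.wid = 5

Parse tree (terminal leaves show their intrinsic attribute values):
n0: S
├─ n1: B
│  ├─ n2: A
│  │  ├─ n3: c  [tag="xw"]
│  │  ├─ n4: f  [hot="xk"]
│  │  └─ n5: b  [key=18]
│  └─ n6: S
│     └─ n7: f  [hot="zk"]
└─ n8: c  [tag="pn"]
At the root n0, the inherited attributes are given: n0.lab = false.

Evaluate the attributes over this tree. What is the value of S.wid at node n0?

1. n0.lab = false  [given at root]
2. n1.lim = "qw"  ["qw"]
3. n3.tag = "xw"  [terminal]
4. n4.hot = "xk"  [terminal]
5. n5.key = 18  [terminal]
6. n2.lab = false  [b.key > 18]
7. n2.lim = 3  [b.key - 15]
8. n2.val = "xkn"  [f.hot ++ "n"]
9. n6.lab = false  [A.lim > 3]
10. n7.hot = "zk"  [terminal]
11. n6.pre = true  [S.lab == false]
12. n6.wid = 5  [5]
13. n1.lab = -9  [A.lim + S.wid - 17]
14. n1.live = false  [A.lab == true]
15. n1.off = false  [S.wid > 5]
16. n8.tag = "pn"  [terminal]
17. n0.pre = false  [B.live == true]
18. n0.wid = -7  [B.lab * -2 - 25]

-7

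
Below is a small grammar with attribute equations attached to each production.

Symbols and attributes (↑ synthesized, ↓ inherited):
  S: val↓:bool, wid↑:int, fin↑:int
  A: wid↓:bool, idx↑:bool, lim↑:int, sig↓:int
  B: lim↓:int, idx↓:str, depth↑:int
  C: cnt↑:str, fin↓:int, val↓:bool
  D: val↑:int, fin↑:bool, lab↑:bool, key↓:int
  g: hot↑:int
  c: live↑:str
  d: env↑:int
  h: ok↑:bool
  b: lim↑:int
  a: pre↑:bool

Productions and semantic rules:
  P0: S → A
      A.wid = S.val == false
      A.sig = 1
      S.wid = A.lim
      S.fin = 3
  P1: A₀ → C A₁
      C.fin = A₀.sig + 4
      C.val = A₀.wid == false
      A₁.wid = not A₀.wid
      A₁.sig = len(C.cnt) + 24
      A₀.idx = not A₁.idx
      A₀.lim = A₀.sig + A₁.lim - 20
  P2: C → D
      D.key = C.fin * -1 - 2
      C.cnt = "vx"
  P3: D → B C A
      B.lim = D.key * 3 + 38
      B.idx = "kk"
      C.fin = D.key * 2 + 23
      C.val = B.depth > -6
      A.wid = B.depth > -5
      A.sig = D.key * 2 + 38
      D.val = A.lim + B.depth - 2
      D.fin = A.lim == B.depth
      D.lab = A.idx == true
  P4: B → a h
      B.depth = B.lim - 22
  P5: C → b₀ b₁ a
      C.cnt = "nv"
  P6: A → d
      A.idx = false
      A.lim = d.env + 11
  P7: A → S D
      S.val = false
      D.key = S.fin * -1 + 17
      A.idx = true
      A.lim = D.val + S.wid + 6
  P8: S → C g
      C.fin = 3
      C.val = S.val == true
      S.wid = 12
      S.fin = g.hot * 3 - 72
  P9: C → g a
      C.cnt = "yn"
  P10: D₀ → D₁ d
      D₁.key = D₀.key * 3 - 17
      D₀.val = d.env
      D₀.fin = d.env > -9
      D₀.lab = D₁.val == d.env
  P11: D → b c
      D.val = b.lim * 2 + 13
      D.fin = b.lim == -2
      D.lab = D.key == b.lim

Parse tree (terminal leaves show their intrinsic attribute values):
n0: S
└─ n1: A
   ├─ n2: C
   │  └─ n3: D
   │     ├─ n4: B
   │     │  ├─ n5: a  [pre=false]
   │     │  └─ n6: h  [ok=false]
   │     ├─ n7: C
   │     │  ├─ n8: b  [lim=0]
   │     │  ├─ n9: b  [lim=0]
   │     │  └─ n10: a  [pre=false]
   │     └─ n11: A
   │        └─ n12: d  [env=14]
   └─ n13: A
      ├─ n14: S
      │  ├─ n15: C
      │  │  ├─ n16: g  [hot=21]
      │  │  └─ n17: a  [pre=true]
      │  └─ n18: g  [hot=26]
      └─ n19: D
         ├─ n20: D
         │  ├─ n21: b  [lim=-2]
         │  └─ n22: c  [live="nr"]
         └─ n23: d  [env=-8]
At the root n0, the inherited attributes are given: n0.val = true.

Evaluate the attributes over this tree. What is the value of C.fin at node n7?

1. n0.val = true  [given at root]
2. n1.wid = false  [S.val == false]
3. n1.sig = 1  [1]
4. n2.fin = 5  [A₀.sig + 4]
5. n2.val = true  [A₀.wid == false]
6. n3.key = -7  [C.fin * -1 - 2]
7. n4.lim = 17  [D.key * 3 + 38]
8. n4.idx = "kk"  ["kk"]
9. n5.pre = false  [terminal]
10. n6.ok = false  [terminal]
11. n4.depth = -5  [B.lim - 22]
12. n7.fin = 9  [D.key * 2 + 23]
13. n7.val = true  [B.depth > -6]
14. n8.lim = 0  [terminal]
15. n9.lim = 0  [terminal]
16. n10.pre = false  [terminal]
17. n7.cnt = "nv"  ["nv"]
18. n11.wid = false  [B.depth > -5]
19. n11.sig = 24  [D.key * 2 + 38]
20. n12.env = 14  [terminal]
21. n11.idx = false  [false]
22. n11.lim = 25  [d.env + 11]
23. n3.val = 18  [A.lim + B.depth - 2]
24. n3.fin = false  [A.lim == B.depth]
25. n3.lab = false  [A.idx == true]
26. n2.cnt = "vx"  ["vx"]
27. n13.wid = true  [not A₀.wid]
28. n13.sig = 26  [len(C.cnt) + 24]
29. n14.val = false  [false]
30. n15.fin = 3  [3]
31. n15.val = false  [S.val == true]
32. n16.hot = 21  [terminal]
33. n17.pre = true  [terminal]
34. n15.cnt = "yn"  ["yn"]
35. n18.hot = 26  [terminal]
36. n14.wid = 12  [12]
37. n14.fin = 6  [g.hot * 3 - 72]
38. n19.key = 11  [S.fin * -1 + 17]
39. n20.key = 16  [D₀.key * 3 - 17]
40. n21.lim = -2  [terminal]
41. n22.live = "nr"  [terminal]
42. n20.val = 9  [b.lim * 2 + 13]
43. n20.fin = true  [b.lim == -2]
44. n20.lab = false  [D.key == b.lim]
45. n23.env = -8  [terminal]
46. n19.val = -8  [d.env]
47. n19.fin = true  [d.env > -9]
48. n19.lab = false  [D₁.val == d.env]
49. n13.idx = true  [true]
50. n13.lim = 10  [D.val + S.wid + 6]
51. n1.idx = false  [not A₁.idx]
52. n1.lim = -9  [A₀.sig + A₁.lim - 20]
53. n0.wid = -9  [A.lim]
54. n0.fin = 3  [3]

9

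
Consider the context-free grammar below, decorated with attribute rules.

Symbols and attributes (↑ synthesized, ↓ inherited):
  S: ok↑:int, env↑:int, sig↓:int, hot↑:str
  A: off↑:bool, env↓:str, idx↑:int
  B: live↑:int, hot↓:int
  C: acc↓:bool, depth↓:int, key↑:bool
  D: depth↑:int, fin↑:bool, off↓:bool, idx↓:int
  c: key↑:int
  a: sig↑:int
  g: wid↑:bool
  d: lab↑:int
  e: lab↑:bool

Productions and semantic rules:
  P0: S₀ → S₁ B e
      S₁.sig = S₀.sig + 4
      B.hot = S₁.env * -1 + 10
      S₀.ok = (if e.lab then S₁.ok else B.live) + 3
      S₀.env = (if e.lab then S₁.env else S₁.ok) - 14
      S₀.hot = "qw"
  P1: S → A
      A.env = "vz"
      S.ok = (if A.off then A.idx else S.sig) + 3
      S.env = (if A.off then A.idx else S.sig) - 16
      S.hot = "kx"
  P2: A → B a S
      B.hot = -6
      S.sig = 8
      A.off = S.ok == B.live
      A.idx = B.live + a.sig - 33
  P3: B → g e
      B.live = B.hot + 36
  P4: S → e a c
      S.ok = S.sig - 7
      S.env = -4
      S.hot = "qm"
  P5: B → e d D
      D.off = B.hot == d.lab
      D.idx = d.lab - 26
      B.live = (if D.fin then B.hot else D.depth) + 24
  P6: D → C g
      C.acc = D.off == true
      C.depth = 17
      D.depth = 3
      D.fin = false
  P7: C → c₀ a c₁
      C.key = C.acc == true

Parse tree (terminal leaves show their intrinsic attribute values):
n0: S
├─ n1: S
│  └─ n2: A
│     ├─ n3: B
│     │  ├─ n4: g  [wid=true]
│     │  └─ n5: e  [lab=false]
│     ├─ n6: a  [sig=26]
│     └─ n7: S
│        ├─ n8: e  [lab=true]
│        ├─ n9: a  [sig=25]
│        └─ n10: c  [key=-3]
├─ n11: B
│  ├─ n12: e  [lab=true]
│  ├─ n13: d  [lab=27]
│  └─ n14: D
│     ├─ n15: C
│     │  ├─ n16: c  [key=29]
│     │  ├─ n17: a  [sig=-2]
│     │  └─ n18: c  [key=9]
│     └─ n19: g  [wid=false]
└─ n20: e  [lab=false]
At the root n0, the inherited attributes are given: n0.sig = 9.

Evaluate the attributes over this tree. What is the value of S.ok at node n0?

1. n0.sig = 9  [given at root]
2. n1.sig = 13  [S₀.sig + 4]
3. n2.env = "vz"  ["vz"]
4. n3.hot = -6  [-6]
5. n4.wid = true  [terminal]
6. n5.lab = false  [terminal]
7. n3.live = 30  [B.hot + 36]
8. n6.sig = 26  [terminal]
9. n7.sig = 8  [8]
10. n8.lab = true  [terminal]
11. n9.sig = 25  [terminal]
12. n10.key = -3  [terminal]
13. n7.ok = 1  [S.sig - 7]
14. n7.env = -4  [-4]
15. n7.hot = "qm"  ["qm"]
16. n2.off = false  [S.ok == B.live]
17. n2.idx = 23  [B.live + a.sig - 33]
18. n1.ok = 16  [(if A.off then A.idx else S.sig) + 3]
19. n1.env = -3  [(if A.off then A.idx else S.sig) - 16]
20. n1.hot = "kx"  ["kx"]
21. n11.hot = 13  [S₁.env * -1 + 10]
22. n12.lab = true  [terminal]
23. n13.lab = 27  [terminal]
24. n14.off = false  [B.hot == d.lab]
25. n14.idx = 1  [d.lab - 26]
26. n15.acc = false  [D.off == true]
27. n15.depth = 17  [17]
28. n16.key = 29  [terminal]
29. n17.sig = -2  [terminal]
30. n18.key = 9  [terminal]
31. n15.key = false  [C.acc == true]
32. n19.wid = false  [terminal]
33. n14.depth = 3  [3]
34. n14.fin = false  [false]
35. n11.live = 27  [(if D.fin then B.hot else D.depth) + 24]
36. n20.lab = false  [terminal]
37. n0.ok = 30  [(if e.lab then S₁.ok else B.live) + 3]
38. n0.env = 2  [(if e.lab then S₁.env else S₁.ok) - 14]
39. n0.hot = "qw"  ["qw"]

30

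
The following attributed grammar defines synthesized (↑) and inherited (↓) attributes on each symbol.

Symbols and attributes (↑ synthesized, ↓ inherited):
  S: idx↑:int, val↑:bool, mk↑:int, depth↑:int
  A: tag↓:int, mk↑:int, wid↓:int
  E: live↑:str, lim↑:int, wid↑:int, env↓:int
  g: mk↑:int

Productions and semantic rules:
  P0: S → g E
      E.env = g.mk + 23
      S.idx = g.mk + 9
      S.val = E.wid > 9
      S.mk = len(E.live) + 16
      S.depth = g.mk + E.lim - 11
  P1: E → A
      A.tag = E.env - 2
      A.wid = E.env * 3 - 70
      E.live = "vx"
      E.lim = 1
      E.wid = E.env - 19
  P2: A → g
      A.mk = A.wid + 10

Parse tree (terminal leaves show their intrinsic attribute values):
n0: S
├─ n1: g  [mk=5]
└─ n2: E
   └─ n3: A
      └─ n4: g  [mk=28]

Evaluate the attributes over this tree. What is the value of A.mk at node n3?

24

1. n1.mk = 5  [terminal]
2. n2.env = 28  [g.mk + 23]
3. n3.tag = 26  [E.env - 2]
4. n3.wid = 14  [E.env * 3 - 70]
5. n4.mk = 28  [terminal]
6. n3.mk = 24  [A.wid + 10]
7. n2.live = "vx"  ["vx"]
8. n2.lim = 1  [1]
9. n2.wid = 9  [E.env - 19]
10. n0.idx = 14  [g.mk + 9]
11. n0.val = false  [E.wid > 9]
12. n0.mk = 18  [len(E.live) + 16]
13. n0.depth = -5  [g.mk + E.lim - 11]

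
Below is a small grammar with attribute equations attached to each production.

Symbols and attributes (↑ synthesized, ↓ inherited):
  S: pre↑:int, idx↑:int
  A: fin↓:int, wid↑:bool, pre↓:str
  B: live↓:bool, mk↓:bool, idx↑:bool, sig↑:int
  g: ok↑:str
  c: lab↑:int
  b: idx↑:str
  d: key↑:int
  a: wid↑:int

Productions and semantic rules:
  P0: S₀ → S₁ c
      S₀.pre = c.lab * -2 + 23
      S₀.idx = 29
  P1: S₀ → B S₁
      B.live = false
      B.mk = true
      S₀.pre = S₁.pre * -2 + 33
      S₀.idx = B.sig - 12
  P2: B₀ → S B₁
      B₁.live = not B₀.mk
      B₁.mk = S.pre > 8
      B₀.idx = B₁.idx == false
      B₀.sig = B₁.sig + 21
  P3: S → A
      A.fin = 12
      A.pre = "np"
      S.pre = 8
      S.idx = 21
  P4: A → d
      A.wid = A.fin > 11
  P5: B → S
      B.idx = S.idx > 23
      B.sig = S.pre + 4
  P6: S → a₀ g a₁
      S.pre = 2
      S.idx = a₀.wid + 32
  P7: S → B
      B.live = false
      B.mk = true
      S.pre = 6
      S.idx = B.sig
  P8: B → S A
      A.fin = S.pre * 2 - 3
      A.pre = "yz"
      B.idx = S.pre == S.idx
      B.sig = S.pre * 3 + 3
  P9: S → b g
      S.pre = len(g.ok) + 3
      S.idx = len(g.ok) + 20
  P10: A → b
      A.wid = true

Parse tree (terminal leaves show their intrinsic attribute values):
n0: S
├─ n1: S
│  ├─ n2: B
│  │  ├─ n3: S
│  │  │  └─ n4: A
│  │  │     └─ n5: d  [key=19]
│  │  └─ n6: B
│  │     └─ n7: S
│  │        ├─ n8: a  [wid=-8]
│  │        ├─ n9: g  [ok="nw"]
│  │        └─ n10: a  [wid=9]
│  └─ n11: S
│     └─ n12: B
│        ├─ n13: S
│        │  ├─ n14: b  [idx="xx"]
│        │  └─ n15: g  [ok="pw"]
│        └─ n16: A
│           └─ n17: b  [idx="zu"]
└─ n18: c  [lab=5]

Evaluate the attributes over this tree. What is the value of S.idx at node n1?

15

1. n2.live = false  [false]
2. n2.mk = true  [true]
3. n4.fin = 12  [12]
4. n4.pre = "np"  ["np"]
5. n5.key = 19  [terminal]
6. n4.wid = true  [A.fin > 11]
7. n3.pre = 8  [8]
8. n3.idx = 21  [21]
9. n6.live = false  [not B₀.mk]
10. n6.mk = false  [S.pre > 8]
11. n8.wid = -8  [terminal]
12. n9.ok = "nw"  [terminal]
13. n10.wid = 9  [terminal]
14. n7.pre = 2  [2]
15. n7.idx = 24  [a₀.wid + 32]
16. n6.idx = true  [S.idx > 23]
17. n6.sig = 6  [S.pre + 4]
18. n2.idx = false  [B₁.idx == false]
19. n2.sig = 27  [B₁.sig + 21]
20. n12.live = false  [false]
21. n12.mk = true  [true]
22. n14.idx = "xx"  [terminal]
23. n15.ok = "pw"  [terminal]
24. n13.pre = 5  [len(g.ok) + 3]
25. n13.idx = 22  [len(g.ok) + 20]
26. n16.fin = 7  [S.pre * 2 - 3]
27. n16.pre = "yz"  ["yz"]
28. n17.idx = "zu"  [terminal]
29. n16.wid = true  [true]
30. n12.idx = false  [S.pre == S.idx]
31. n12.sig = 18  [S.pre * 3 + 3]
32. n11.pre = 6  [6]
33. n11.idx = 18  [B.sig]
34. n1.pre = 21  [S₁.pre * -2 + 33]
35. n1.idx = 15  [B.sig - 12]
36. n18.lab = 5  [terminal]
37. n0.pre = 13  [c.lab * -2 + 23]
38. n0.idx = 29  [29]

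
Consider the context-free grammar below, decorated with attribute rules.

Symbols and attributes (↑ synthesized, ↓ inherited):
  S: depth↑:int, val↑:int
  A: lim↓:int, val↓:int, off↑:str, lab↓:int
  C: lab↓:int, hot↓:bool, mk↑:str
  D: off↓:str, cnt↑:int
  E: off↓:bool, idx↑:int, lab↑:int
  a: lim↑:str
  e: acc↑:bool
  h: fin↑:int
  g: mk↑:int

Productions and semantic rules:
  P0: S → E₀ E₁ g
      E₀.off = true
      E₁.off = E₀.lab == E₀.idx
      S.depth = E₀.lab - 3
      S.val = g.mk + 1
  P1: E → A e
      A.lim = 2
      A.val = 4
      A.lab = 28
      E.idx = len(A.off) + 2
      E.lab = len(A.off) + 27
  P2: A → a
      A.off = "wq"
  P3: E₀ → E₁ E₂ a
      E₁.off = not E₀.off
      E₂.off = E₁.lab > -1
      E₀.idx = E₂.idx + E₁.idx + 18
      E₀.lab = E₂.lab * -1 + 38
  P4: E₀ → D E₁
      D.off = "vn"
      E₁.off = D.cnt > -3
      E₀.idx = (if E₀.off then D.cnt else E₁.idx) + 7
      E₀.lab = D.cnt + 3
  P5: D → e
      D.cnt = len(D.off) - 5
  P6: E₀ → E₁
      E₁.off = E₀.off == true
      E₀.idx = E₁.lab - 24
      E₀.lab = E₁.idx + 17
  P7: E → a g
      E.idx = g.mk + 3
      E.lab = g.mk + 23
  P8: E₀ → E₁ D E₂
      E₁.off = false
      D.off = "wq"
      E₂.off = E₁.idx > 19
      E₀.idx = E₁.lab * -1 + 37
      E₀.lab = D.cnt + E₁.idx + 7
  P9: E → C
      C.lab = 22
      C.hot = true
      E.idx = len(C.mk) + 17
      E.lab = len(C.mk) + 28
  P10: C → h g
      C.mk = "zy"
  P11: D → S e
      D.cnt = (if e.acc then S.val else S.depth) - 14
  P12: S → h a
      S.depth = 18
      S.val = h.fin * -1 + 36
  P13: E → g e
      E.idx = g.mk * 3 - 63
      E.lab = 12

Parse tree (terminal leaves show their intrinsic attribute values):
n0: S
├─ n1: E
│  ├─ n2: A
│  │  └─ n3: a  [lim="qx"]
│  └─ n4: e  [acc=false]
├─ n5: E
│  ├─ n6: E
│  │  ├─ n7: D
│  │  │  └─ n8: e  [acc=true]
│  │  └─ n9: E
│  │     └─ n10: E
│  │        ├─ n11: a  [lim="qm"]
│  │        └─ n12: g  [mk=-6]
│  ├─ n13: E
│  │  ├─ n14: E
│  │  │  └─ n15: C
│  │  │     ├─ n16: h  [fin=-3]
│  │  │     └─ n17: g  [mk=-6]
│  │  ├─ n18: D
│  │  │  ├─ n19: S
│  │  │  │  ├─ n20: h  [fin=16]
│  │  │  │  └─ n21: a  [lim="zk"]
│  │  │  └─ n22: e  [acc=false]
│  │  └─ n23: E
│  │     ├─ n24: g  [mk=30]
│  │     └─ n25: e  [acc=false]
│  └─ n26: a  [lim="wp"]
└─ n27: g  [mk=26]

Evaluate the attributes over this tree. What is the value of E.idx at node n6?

1. n1.off = true  [true]
2. n2.lim = 2  [2]
3. n2.val = 4  [4]
4. n2.lab = 28  [28]
5. n3.lim = "qx"  [terminal]
6. n2.off = "wq"  ["wq"]
7. n4.acc = false  [terminal]
8. n1.idx = 4  [len(A.off) + 2]
9. n1.lab = 29  [len(A.off) + 27]
10. n5.off = false  [E₀.lab == E₀.idx]
11. n6.off = true  [not E₀.off]
12. n7.off = "vn"  ["vn"]
13. n8.acc = true  [terminal]
14. n7.cnt = -3  [len(D.off) - 5]
15. n9.off = false  [D.cnt > -3]
16. n10.off = false  [E₀.off == true]
17. n11.lim = "qm"  [terminal]
18. n12.mk = -6  [terminal]
19. n10.idx = -3  [g.mk + 3]
20. n10.lab = 17  [g.mk + 23]
21. n9.idx = -7  [E₁.lab - 24]
22. n9.lab = 14  [E₁.idx + 17]
23. n6.idx = 4  [(if E₀.off then D.cnt else E₁.idx) + 7]
24. n6.lab = 0  [D.cnt + 3]
25. n13.off = true  [E₁.lab > -1]
26. n14.off = false  [false]
27. n15.lab = 22  [22]
28. n15.hot = true  [true]
29. n16.fin = -3  [terminal]
30. n17.mk = -6  [terminal]
31. n15.mk = "zy"  ["zy"]
32. n14.idx = 19  [len(C.mk) + 17]
33. n14.lab = 30  [len(C.mk) + 28]
34. n18.off = "wq"  ["wq"]
35. n20.fin = 16  [terminal]
36. n21.lim = "zk"  [terminal]
37. n19.depth = 18  [18]
38. n19.val = 20  [h.fin * -1 + 36]
39. n22.acc = false  [terminal]
40. n18.cnt = 4  [(if e.acc then S.val else S.depth) - 14]
41. n23.off = false  [E₁.idx > 19]
42. n24.mk = 30  [terminal]
43. n25.acc = false  [terminal]
44. n23.idx = 27  [g.mk * 3 - 63]
45. n23.lab = 12  [12]
46. n13.idx = 7  [E₁.lab * -1 + 37]
47. n13.lab = 30  [D.cnt + E₁.idx + 7]
48. n26.lim = "wp"  [terminal]
49. n5.idx = 29  [E₂.idx + E₁.idx + 18]
50. n5.lab = 8  [E₂.lab * -1 + 38]
51. n27.mk = 26  [terminal]
52. n0.depth = 26  [E₀.lab - 3]
53. n0.val = 27  [g.mk + 1]

4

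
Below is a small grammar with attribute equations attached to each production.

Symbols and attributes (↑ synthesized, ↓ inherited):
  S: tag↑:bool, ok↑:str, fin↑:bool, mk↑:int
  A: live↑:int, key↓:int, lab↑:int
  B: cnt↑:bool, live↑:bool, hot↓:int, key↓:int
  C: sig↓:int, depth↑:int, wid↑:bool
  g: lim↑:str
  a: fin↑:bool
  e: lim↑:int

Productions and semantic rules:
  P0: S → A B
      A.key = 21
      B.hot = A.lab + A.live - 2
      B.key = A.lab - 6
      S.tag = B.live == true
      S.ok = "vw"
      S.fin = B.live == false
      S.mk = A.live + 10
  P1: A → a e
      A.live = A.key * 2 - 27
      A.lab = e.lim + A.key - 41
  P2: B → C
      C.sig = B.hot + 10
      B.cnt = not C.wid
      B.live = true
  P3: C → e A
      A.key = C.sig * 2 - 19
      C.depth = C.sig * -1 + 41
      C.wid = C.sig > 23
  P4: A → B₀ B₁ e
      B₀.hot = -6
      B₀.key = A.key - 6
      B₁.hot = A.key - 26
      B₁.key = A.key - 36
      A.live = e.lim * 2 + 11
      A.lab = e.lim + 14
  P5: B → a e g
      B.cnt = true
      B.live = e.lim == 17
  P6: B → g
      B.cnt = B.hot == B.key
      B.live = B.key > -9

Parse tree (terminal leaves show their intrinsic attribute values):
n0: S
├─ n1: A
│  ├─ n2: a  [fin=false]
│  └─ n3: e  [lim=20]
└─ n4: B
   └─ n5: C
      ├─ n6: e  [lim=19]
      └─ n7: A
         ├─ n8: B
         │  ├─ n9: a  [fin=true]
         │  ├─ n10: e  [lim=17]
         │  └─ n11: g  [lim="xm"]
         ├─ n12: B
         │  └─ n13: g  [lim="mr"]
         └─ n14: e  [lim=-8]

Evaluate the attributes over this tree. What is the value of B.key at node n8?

1. n1.key = 21  [21]
2. n2.fin = false  [terminal]
3. n3.lim = 20  [terminal]
4. n1.live = 15  [A.key * 2 - 27]
5. n1.lab = 0  [e.lim + A.key - 41]
6. n4.hot = 13  [A.lab + A.live - 2]
7. n4.key = -6  [A.lab - 6]
8. n5.sig = 23  [B.hot + 10]
9. n6.lim = 19  [terminal]
10. n7.key = 27  [C.sig * 2 - 19]
11. n8.hot = -6  [-6]
12. n8.key = 21  [A.key - 6]
13. n9.fin = true  [terminal]
14. n10.lim = 17  [terminal]
15. n11.lim = "xm"  [terminal]
16. n8.cnt = true  [true]
17. n8.live = true  [e.lim == 17]
18. n12.hot = 1  [A.key - 26]
19. n12.key = -9  [A.key - 36]
20. n13.lim = "mr"  [terminal]
21. n12.cnt = false  [B.hot == B.key]
22. n12.live = false  [B.key > -9]
23. n14.lim = -8  [terminal]
24. n7.live = -5  [e.lim * 2 + 11]
25. n7.lab = 6  [e.lim + 14]
26. n5.depth = 18  [C.sig * -1 + 41]
27. n5.wid = false  [C.sig > 23]
28. n4.cnt = true  [not C.wid]
29. n4.live = true  [true]
30. n0.tag = true  [B.live == true]
31. n0.ok = "vw"  ["vw"]
32. n0.fin = false  [B.live == false]
33. n0.mk = 25  [A.live + 10]

21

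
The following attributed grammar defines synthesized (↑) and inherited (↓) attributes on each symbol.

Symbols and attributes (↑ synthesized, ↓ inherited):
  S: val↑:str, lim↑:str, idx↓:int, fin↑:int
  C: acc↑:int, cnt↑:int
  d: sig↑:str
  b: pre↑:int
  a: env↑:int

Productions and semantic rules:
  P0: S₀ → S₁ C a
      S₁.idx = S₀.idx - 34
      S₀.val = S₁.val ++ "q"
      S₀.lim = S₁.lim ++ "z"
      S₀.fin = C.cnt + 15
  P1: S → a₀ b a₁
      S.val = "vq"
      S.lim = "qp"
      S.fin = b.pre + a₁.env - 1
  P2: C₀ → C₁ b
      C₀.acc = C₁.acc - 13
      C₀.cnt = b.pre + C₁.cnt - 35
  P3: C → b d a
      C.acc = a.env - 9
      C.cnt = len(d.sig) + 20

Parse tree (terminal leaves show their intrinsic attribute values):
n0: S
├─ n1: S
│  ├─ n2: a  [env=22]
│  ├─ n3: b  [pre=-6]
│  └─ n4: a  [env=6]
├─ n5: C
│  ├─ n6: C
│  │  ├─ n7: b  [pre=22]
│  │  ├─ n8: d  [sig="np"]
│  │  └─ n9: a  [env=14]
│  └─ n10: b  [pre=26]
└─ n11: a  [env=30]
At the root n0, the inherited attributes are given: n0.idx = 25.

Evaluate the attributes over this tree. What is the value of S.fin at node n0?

1. n0.idx = 25  [given at root]
2. n1.idx = -9  [S₀.idx - 34]
3. n2.env = 22  [terminal]
4. n3.pre = -6  [terminal]
5. n4.env = 6  [terminal]
6. n1.val = "vq"  ["vq"]
7. n1.lim = "qp"  ["qp"]
8. n1.fin = -1  [b.pre + a₁.env - 1]
9. n7.pre = 22  [terminal]
10. n8.sig = "np"  [terminal]
11. n9.env = 14  [terminal]
12. n6.acc = 5  [a.env - 9]
13. n6.cnt = 22  [len(d.sig) + 20]
14. n10.pre = 26  [terminal]
15. n5.acc = -8  [C₁.acc - 13]
16. n5.cnt = 13  [b.pre + C₁.cnt - 35]
17. n11.env = 30  [terminal]
18. n0.val = "vqq"  [S₁.val ++ "q"]
19. n0.lim = "qpz"  [S₁.lim ++ "z"]
20. n0.fin = 28  [C.cnt + 15]

28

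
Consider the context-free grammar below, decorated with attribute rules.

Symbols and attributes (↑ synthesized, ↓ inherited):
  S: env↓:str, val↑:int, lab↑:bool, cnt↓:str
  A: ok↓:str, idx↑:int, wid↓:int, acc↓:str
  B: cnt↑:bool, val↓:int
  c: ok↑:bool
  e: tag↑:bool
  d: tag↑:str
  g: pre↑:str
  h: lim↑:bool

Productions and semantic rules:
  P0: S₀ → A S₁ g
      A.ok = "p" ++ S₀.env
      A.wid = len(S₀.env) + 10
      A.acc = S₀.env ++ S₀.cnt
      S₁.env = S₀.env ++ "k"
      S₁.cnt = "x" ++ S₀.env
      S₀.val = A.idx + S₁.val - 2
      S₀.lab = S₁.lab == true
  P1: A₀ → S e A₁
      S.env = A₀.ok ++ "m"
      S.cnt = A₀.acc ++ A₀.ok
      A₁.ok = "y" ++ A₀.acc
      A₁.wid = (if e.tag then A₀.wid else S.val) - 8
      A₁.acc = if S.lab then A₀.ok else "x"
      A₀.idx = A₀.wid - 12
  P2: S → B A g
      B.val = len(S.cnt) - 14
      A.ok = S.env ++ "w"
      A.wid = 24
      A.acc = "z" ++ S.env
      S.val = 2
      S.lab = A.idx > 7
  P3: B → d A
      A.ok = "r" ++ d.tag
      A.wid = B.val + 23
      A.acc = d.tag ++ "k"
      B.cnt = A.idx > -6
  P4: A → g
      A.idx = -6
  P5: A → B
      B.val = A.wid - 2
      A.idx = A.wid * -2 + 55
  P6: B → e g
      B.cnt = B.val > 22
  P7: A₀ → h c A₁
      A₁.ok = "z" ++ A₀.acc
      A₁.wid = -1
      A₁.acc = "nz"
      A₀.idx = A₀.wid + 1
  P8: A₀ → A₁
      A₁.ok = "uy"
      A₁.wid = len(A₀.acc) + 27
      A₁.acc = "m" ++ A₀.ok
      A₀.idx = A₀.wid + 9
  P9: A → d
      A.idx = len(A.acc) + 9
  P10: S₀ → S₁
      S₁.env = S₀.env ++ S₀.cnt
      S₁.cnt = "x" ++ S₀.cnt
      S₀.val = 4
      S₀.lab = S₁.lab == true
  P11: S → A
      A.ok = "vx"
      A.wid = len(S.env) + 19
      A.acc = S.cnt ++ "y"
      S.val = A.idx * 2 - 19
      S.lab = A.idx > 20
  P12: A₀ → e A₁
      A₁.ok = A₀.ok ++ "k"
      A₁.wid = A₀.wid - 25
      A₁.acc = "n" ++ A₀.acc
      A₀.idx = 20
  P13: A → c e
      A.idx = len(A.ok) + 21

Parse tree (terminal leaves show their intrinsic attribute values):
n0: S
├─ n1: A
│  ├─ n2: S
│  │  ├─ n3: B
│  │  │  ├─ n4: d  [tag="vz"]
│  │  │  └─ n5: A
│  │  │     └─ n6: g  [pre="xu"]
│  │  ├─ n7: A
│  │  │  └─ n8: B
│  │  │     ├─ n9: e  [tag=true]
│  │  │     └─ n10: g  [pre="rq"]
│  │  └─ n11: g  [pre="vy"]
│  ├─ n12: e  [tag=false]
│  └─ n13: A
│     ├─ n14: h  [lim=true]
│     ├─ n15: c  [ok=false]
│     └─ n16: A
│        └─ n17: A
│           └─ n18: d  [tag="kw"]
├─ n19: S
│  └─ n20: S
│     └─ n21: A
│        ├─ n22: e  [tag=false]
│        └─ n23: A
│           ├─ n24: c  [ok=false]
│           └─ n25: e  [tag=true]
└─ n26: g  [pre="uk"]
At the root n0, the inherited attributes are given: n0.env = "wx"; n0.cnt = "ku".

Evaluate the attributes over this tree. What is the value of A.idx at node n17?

12

1. n0.env = "wx"  [given at root]
2. n0.cnt = "ku"  [given at root]
3. n1.ok = "pwx"  ["p" ++ S₀.env]
4. n1.wid = 12  [len(S₀.env) + 10]
5. n1.acc = "wxku"  [S₀.env ++ S₀.cnt]
6. n2.env = "pwxm"  [A₀.ok ++ "m"]
7. n2.cnt = "wxkupwx"  [A₀.acc ++ A₀.ok]
8. n3.val = -7  [len(S.cnt) - 14]
9. n4.tag = "vz"  [terminal]
10. n5.ok = "rvz"  ["r" ++ d.tag]
11. n5.wid = 16  [B.val + 23]
12. n5.acc = "vzk"  [d.tag ++ "k"]
13. n6.pre = "xu"  [terminal]
14. n5.idx = -6  [-6]
15. n3.cnt = false  [A.idx > -6]
16. n7.ok = "pwxmw"  [S.env ++ "w"]
17. n7.wid = 24  [24]
18. n7.acc = "zpwxm"  ["z" ++ S.env]
19. n8.val = 22  [A.wid - 2]
20. n9.tag = true  [terminal]
21. n10.pre = "rq"  [terminal]
22. n8.cnt = false  [B.val > 22]
23. n7.idx = 7  [A.wid * -2 + 55]
24. n11.pre = "vy"  [terminal]
25. n2.val = 2  [2]
26. n2.lab = false  [A.idx > 7]
27. n12.tag = false  [terminal]
28. n13.ok = "ywxku"  ["y" ++ A₀.acc]
29. n13.wid = -6  [(if e.tag then A₀.wid else S.val) - 8]
30. n13.acc = "x"  [if S.lab then A₀.ok else "x"]
31. n14.lim = true  [terminal]
32. n15.ok = false  [terminal]
33. n16.ok = "zx"  ["z" ++ A₀.acc]
34. n16.wid = -1  [-1]
35. n16.acc = "nz"  ["nz"]
36. n17.ok = "uy"  ["uy"]
37. n17.wid = 29  [len(A₀.acc) + 27]
38. n17.acc = "mzx"  ["m" ++ A₀.ok]
39. n18.tag = "kw"  [terminal]
40. n17.idx = 12  [len(A.acc) + 9]
41. n16.idx = 8  [A₀.wid + 9]
42. n13.idx = -5  [A₀.wid + 1]
43. n1.idx = 0  [A₀.wid - 12]
44. n19.env = "wxk"  [S₀.env ++ "k"]
45. n19.cnt = "xwx"  ["x" ++ S₀.env]
46. n20.env = "wxkxwx"  [S₀.env ++ S₀.cnt]
47. n20.cnt = "xxwx"  ["x" ++ S₀.cnt]
48. n21.ok = "vx"  ["vx"]
49. n21.wid = 25  [len(S.env) + 19]
50. n21.acc = "xxwxy"  [S.cnt ++ "y"]
51. n22.tag = false  [terminal]
52. n23.ok = "vxk"  [A₀.ok ++ "k"]
53. n23.wid = 0  [A₀.wid - 25]
54. n23.acc = "nxxwxy"  ["n" ++ A₀.acc]
55. n24.ok = false  [terminal]
56. n25.tag = true  [terminal]
57. n23.idx = 24  [len(A.ok) + 21]
58. n21.idx = 20  [20]
59. n20.val = 21  [A.idx * 2 - 19]
60. n20.lab = false  [A.idx > 20]
61. n19.val = 4  [4]
62. n19.lab = false  [S₁.lab == true]
63. n26.pre = "uk"  [terminal]
64. n0.val = 2  [A.idx + S₁.val - 2]
65. n0.lab = false  [S₁.lab == true]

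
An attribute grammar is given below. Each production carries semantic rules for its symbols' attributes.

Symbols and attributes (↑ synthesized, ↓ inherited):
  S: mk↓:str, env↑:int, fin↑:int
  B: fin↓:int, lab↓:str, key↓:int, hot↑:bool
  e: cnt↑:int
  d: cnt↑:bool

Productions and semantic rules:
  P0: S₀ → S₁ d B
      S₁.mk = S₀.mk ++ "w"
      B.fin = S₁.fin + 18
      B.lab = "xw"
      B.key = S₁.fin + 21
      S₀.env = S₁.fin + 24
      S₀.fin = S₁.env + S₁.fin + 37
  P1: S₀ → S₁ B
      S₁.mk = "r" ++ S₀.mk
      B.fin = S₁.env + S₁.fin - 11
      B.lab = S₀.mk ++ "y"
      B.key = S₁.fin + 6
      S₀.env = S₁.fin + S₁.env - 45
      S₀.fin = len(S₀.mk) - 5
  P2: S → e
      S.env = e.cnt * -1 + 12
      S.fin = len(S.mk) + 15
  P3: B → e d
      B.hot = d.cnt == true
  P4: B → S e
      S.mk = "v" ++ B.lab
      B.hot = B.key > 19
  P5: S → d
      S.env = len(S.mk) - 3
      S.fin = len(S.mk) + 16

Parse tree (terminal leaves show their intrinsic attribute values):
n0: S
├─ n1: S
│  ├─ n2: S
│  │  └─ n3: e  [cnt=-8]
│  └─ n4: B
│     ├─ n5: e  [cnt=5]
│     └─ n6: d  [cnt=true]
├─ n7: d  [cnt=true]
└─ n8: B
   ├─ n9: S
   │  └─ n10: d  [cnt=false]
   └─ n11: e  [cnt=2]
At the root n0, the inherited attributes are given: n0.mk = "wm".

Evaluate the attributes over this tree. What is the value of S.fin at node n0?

29

1. n0.mk = "wm"  [given at root]
2. n1.mk = "wmw"  [S₀.mk ++ "w"]
3. n2.mk = "rwmw"  ["r" ++ S₀.mk]
4. n3.cnt = -8  [terminal]
5. n2.env = 20  [e.cnt * -1 + 12]
6. n2.fin = 19  [len(S.mk) + 15]
7. n4.fin = 28  [S₁.env + S₁.fin - 11]
8. n4.lab = "wmwy"  [S₀.mk ++ "y"]
9. n4.key = 25  [S₁.fin + 6]
10. n5.cnt = 5  [terminal]
11. n6.cnt = true  [terminal]
12. n4.hot = true  [d.cnt == true]
13. n1.env = -6  [S₁.fin + S₁.env - 45]
14. n1.fin = -2  [len(S₀.mk) - 5]
15. n7.cnt = true  [terminal]
16. n8.fin = 16  [S₁.fin + 18]
17. n8.lab = "xw"  ["xw"]
18. n8.key = 19  [S₁.fin + 21]
19. n9.mk = "vxw"  ["v" ++ B.lab]
20. n10.cnt = false  [terminal]
21. n9.env = 0  [len(S.mk) - 3]
22. n9.fin = 19  [len(S.mk) + 16]
23. n11.cnt = 2  [terminal]
24. n8.hot = false  [B.key > 19]
25. n0.env = 22  [S₁.fin + 24]
26. n0.fin = 29  [S₁.env + S₁.fin + 37]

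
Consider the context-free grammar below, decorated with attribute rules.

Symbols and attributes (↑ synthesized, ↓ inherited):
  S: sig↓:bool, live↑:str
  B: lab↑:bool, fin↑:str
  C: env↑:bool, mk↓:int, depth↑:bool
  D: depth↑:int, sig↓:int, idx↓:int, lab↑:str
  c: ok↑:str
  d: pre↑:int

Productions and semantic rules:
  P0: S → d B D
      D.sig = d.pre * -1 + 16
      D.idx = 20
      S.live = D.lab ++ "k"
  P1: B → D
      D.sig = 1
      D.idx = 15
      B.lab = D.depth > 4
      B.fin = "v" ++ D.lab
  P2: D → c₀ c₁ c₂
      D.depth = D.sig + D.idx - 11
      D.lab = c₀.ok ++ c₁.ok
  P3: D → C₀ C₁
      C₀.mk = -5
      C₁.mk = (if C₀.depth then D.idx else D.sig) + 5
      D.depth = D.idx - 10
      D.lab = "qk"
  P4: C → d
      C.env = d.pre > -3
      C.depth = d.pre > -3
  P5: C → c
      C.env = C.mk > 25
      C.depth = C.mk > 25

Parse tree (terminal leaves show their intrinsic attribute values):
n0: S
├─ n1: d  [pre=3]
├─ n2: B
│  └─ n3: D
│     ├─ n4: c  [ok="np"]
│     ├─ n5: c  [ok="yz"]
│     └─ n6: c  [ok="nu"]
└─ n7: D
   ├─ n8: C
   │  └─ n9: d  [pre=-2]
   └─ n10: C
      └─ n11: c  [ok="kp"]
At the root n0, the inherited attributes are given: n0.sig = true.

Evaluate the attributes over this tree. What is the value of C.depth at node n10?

1. n0.sig = true  [given at root]
2. n1.pre = 3  [terminal]
3. n3.sig = 1  [1]
4. n3.idx = 15  [15]
5. n4.ok = "np"  [terminal]
6. n5.ok = "yz"  [terminal]
7. n6.ok = "nu"  [terminal]
8. n3.depth = 5  [D.sig + D.idx - 11]
9. n3.lab = "npyz"  [c₀.ok ++ c₁.ok]
10. n2.lab = true  [D.depth > 4]
11. n2.fin = "vnpyz"  ["v" ++ D.lab]
12. n7.sig = 13  [d.pre * -1 + 16]
13. n7.idx = 20  [20]
14. n8.mk = -5  [-5]
15. n9.pre = -2  [terminal]
16. n8.env = true  [d.pre > -3]
17. n8.depth = true  [d.pre > -3]
18. n10.mk = 25  [(if C₀.depth then D.idx else D.sig) + 5]
19. n11.ok = "kp"  [terminal]
20. n10.env = false  [C.mk > 25]
21. n10.depth = false  [C.mk > 25]
22. n7.depth = 10  [D.idx - 10]
23. n7.lab = "qk"  ["qk"]
24. n0.live = "qkk"  [D.lab ++ "k"]

false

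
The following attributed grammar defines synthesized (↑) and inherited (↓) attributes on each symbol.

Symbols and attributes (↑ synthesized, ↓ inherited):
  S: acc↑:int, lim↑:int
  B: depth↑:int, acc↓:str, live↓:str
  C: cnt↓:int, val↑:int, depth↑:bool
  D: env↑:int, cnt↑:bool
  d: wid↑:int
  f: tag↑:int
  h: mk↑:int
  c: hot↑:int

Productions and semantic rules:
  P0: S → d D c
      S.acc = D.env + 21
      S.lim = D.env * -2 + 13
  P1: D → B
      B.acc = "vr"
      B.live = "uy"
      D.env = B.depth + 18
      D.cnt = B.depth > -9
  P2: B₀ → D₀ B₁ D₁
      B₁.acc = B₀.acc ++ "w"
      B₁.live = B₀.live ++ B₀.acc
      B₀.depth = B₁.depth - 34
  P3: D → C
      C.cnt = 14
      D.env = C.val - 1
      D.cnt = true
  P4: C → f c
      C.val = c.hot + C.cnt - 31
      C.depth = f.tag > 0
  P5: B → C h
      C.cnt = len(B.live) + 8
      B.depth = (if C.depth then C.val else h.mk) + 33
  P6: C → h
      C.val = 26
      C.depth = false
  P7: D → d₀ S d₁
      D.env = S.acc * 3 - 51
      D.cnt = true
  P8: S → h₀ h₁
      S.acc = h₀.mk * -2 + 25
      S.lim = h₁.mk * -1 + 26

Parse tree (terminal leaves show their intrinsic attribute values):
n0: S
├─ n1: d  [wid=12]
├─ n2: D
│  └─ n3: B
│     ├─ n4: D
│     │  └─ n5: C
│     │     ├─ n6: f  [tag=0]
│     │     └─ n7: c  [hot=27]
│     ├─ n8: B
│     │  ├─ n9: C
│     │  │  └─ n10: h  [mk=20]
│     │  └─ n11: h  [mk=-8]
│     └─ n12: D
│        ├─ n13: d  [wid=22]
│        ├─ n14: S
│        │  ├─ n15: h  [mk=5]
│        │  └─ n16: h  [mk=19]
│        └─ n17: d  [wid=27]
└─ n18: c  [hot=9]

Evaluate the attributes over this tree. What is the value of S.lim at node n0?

-5

1. n1.wid = 12  [terminal]
2. n3.acc = "vr"  ["vr"]
3. n3.live = "uy"  ["uy"]
4. n5.cnt = 14  [14]
5. n6.tag = 0  [terminal]
6. n7.hot = 27  [terminal]
7. n5.val = 10  [c.hot + C.cnt - 31]
8. n5.depth = false  [f.tag > 0]
9. n4.env = 9  [C.val - 1]
10. n4.cnt = true  [true]
11. n8.acc = "vrw"  [B₀.acc ++ "w"]
12. n8.live = "uyvr"  [B₀.live ++ B₀.acc]
13. n9.cnt = 12  [len(B.live) + 8]
14. n10.mk = 20  [terminal]
15. n9.val = 26  [26]
16. n9.depth = false  [false]
17. n11.mk = -8  [terminal]
18. n8.depth = 25  [(if C.depth then C.val else h.mk) + 33]
19. n13.wid = 22  [terminal]
20. n15.mk = 5  [terminal]
21. n16.mk = 19  [terminal]
22. n14.acc = 15  [h₀.mk * -2 + 25]
23. n14.lim = 7  [h₁.mk * -1 + 26]
24. n17.wid = 27  [terminal]
25. n12.env = -6  [S.acc * 3 - 51]
26. n12.cnt = true  [true]
27. n3.depth = -9  [B₁.depth - 34]
28. n2.env = 9  [B.depth + 18]
29. n2.cnt = false  [B.depth > -9]
30. n18.hot = 9  [terminal]
31. n0.acc = 30  [D.env + 21]
32. n0.lim = -5  [D.env * -2 + 13]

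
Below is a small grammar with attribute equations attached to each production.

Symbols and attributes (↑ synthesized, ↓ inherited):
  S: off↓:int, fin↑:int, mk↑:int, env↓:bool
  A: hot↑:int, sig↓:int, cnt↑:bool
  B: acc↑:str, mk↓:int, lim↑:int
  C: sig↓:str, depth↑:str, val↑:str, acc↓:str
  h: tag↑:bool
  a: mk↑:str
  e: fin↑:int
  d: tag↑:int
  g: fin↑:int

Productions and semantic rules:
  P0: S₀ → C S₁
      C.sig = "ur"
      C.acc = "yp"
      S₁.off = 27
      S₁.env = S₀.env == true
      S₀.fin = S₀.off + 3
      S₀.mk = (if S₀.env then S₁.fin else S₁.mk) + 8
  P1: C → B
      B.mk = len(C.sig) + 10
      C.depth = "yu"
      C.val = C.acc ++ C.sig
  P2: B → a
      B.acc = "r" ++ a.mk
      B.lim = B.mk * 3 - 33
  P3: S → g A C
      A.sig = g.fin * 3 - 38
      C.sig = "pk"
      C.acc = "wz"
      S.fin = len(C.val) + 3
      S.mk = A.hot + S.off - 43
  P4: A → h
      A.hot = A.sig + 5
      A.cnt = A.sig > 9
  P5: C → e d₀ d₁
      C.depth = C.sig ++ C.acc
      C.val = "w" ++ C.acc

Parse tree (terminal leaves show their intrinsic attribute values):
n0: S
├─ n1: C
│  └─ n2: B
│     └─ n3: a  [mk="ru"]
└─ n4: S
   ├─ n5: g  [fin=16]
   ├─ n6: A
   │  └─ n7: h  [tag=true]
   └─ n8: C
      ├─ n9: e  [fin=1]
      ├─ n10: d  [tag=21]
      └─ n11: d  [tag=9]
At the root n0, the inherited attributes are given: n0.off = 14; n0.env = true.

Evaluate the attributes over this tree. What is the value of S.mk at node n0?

14

1. n0.off = 14  [given at root]
2. n0.env = true  [given at root]
3. n1.sig = "ur"  ["ur"]
4. n1.acc = "yp"  ["yp"]
5. n2.mk = 12  [len(C.sig) + 10]
6. n3.mk = "ru"  [terminal]
7. n2.acc = "rru"  ["r" ++ a.mk]
8. n2.lim = 3  [B.mk * 3 - 33]
9. n1.depth = "yu"  ["yu"]
10. n1.val = "ypur"  [C.acc ++ C.sig]
11. n4.off = 27  [27]
12. n4.env = true  [S₀.env == true]
13. n5.fin = 16  [terminal]
14. n6.sig = 10  [g.fin * 3 - 38]
15. n7.tag = true  [terminal]
16. n6.hot = 15  [A.sig + 5]
17. n6.cnt = true  [A.sig > 9]
18. n8.sig = "pk"  ["pk"]
19. n8.acc = "wz"  ["wz"]
20. n9.fin = 1  [terminal]
21. n10.tag = 21  [terminal]
22. n11.tag = 9  [terminal]
23. n8.depth = "pkwz"  [C.sig ++ C.acc]
24. n8.val = "wwz"  ["w" ++ C.acc]
25. n4.fin = 6  [len(C.val) + 3]
26. n4.mk = -1  [A.hot + S.off - 43]
27. n0.fin = 17  [S₀.off + 3]
28. n0.mk = 14  [(if S₀.env then S₁.fin else S₁.mk) + 8]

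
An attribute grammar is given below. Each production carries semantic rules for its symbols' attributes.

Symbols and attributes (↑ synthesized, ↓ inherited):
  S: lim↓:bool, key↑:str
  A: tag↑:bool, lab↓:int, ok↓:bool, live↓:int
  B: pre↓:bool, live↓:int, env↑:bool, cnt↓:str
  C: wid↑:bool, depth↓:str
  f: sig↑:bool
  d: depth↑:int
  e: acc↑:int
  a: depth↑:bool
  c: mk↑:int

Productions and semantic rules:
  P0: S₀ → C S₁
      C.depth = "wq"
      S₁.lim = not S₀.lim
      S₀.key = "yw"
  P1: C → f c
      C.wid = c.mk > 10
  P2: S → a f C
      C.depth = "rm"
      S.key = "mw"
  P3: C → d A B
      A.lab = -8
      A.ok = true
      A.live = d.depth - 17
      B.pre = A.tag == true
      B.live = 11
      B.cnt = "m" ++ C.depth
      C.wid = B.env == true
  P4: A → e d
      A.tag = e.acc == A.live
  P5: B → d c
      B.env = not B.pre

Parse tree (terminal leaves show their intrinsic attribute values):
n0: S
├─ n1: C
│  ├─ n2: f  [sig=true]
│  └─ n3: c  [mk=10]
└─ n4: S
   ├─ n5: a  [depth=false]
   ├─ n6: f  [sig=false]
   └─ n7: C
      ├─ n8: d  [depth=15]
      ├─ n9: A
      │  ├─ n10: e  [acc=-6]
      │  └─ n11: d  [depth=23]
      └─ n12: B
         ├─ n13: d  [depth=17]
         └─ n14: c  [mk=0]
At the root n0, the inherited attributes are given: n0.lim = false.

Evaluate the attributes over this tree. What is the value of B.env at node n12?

true

1. n0.lim = false  [given at root]
2. n1.depth = "wq"  ["wq"]
3. n2.sig = true  [terminal]
4. n3.mk = 10  [terminal]
5. n1.wid = false  [c.mk > 10]
6. n4.lim = true  [not S₀.lim]
7. n5.depth = false  [terminal]
8. n6.sig = false  [terminal]
9. n7.depth = "rm"  ["rm"]
10. n8.depth = 15  [terminal]
11. n9.lab = -8  [-8]
12. n9.ok = true  [true]
13. n9.live = -2  [d.depth - 17]
14. n10.acc = -6  [terminal]
15. n11.depth = 23  [terminal]
16. n9.tag = false  [e.acc == A.live]
17. n12.pre = false  [A.tag == true]
18. n12.live = 11  [11]
19. n12.cnt = "mrm"  ["m" ++ C.depth]
20. n13.depth = 17  [terminal]
21. n14.mk = 0  [terminal]
22. n12.env = true  [not B.pre]
23. n7.wid = true  [B.env == true]
24. n4.key = "mw"  ["mw"]
25. n0.key = "yw"  ["yw"]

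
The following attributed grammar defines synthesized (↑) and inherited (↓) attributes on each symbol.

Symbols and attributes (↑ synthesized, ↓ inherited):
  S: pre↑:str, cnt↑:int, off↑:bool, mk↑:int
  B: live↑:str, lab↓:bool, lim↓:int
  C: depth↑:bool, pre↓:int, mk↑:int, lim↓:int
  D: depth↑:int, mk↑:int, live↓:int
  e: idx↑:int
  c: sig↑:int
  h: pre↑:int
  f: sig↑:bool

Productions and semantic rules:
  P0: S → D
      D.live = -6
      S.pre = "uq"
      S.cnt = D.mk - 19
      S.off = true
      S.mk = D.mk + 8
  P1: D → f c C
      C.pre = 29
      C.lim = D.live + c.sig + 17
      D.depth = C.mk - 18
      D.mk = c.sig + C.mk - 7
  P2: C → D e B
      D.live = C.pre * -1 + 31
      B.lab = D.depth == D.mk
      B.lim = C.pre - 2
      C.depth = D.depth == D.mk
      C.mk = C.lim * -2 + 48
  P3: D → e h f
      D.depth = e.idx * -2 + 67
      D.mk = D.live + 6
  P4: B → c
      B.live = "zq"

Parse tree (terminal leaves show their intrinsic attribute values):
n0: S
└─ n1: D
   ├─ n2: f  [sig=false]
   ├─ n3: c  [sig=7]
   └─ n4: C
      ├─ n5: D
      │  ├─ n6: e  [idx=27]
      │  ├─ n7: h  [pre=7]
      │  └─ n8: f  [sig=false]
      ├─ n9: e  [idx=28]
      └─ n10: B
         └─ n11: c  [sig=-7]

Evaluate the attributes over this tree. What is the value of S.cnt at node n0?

-7

1. n1.live = -6  [-6]
2. n2.sig = false  [terminal]
3. n3.sig = 7  [terminal]
4. n4.pre = 29  [29]
5. n4.lim = 18  [D.live + c.sig + 17]
6. n5.live = 2  [C.pre * -1 + 31]
7. n6.idx = 27  [terminal]
8. n7.pre = 7  [terminal]
9. n8.sig = false  [terminal]
10. n5.depth = 13  [e.idx * -2 + 67]
11. n5.mk = 8  [D.live + 6]
12. n9.idx = 28  [terminal]
13. n10.lab = false  [D.depth == D.mk]
14. n10.lim = 27  [C.pre - 2]
15. n11.sig = -7  [terminal]
16. n10.live = "zq"  ["zq"]
17. n4.depth = false  [D.depth == D.mk]
18. n4.mk = 12  [C.lim * -2 + 48]
19. n1.depth = -6  [C.mk - 18]
20. n1.mk = 12  [c.sig + C.mk - 7]
21. n0.pre = "uq"  ["uq"]
22. n0.cnt = -7  [D.mk - 19]
23. n0.off = true  [true]
24. n0.mk = 20  [D.mk + 8]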